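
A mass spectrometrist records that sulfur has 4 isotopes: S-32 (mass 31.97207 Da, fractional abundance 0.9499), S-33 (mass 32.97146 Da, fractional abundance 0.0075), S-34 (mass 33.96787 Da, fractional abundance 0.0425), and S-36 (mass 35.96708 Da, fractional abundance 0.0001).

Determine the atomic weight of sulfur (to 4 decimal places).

32.0648 Da

The abundance-weighted mean is 0.9499 × 31.97207 + 0.0075 × 32.97146 + 0.0425 × 33.96787 + 0.0001 × 35.96708
= 30.370269 + 0.247286 + 1.443634 + 0.003597 = 32.064786 Da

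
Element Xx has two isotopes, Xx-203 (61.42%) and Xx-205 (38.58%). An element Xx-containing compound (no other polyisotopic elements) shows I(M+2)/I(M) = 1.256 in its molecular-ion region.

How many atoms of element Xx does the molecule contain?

For n independent Xx atoms, I(M+2)/I(M) = n · (abundance Xx-205) / (abundance Xx-203) = n · 0.3858/0.6142.
n = 1.256 × 0.6142/0.3858 = 2.00 ≈ 2

2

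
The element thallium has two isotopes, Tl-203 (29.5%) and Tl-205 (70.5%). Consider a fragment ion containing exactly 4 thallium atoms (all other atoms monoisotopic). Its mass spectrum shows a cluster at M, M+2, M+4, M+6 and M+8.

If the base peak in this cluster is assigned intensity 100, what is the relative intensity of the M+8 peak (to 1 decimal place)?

59.7

Binomial terms of (0.295 + 0.705)^4: M 0.0076, M+2 0.0724, M+4 0.2595, M+6 0.4135, M+8 0.2470 → M+6 is the base peak.
P(M+6) = C(4,3) × 0.295^1 × 0.705^3 = 4 × 0.2950 × 0.35040263 = 0.413475 (base)
P(M+8) = C(4,4) × 0.295^0 × 0.705^4 = 1 × 1.0000 × 0.24703385 = 0.247034
Relative intensity = 0.247034 / 0.413475 × 100 = 59.7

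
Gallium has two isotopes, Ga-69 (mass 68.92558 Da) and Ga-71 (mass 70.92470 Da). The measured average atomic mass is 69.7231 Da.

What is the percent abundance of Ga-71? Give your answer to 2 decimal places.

Writing the weighted mean with unknown fraction x of Ga-69:
68.92558·x + 70.92470·(1 − x) = 69.7231
(68.92558 − 70.92470)·x = 69.7231 − 70.92470
x = -1.20160 / -1.99912 = 0.60106 → 60.11% Ga-69, 39.89% Ga-71.

39.89%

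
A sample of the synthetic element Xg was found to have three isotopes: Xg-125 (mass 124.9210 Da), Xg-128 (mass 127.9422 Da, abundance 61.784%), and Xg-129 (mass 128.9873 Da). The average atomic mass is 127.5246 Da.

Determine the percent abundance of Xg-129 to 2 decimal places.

Let x and y be the fractions of Xg-125 and Xg-129. Then x + y = 1 − 0.61784 = 0.38216 and 124.9210x + 128.9873y = 127.5246 − 0.61784×127.9422 = 48.476791152.
Substituting: 124.9210x + 128.9873(0.38216 − x) = 48.476791152
(124.9210 − 128.9873)x = -0.816995416  ⇒  x = 0.20092, y = 0.18124
Xg-125: 20.09%, Xg-129: 18.12%.

18.12%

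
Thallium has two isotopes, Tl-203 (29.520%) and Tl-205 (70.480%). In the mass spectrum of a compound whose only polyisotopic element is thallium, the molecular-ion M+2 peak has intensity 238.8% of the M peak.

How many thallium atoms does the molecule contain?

With n Tl atoms, P(M+2)/P(M) = C(n,1)·p^(n−1)q / p^n = n·q/p = n · 0.70480/0.29520.
n = 2.388 × 0.29520/0.70480 = 1.00 ≈ 1

1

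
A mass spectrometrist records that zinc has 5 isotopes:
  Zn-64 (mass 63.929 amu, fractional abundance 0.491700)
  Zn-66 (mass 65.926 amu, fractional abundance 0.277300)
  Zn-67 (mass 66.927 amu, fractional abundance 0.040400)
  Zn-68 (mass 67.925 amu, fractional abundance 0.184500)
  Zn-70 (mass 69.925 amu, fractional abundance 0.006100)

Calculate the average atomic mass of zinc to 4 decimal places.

65.3777 amu

Ar = Σ fᵢ·mᵢ = 0.491700 × 63.929 + 0.277300 × 65.926 + 0.040400 × 66.927 + 0.184500 × 67.925 + 0.006100 × 69.925
= 31.43389 + 18.28128 + 2.70385 + 12.53216 + 0.42654 = 65.37772 amu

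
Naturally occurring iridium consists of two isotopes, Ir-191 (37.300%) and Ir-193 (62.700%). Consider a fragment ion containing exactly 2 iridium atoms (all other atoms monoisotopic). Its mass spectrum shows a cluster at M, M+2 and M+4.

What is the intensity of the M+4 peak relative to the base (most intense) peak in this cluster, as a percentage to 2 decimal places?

Term probabilities: M 0.1391, M+2 0.4677, M+4 0.3931. Base peak = M+2.
P(M+2) = C(2,1) × 0.37300^1 × 0.62700^1 = 2 × 0.3730 × 0.6270 = 0.467742 (base)
P(M+4) = C(2,2) × 0.37300^0 × 0.62700^2 = 1 × 1.0000 × 0.393129 = 0.393129
Relative intensity = 0.393129 / 0.467742 × 100 = 84.05

84.05%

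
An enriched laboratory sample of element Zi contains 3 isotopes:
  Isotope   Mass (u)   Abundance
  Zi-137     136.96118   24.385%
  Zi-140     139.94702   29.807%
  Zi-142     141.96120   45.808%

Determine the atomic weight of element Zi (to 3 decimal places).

Average mass = Σ (abundance × isotope mass) = 0.24385 × 136.96118 + 0.29807 × 139.94702 + 0.45808 × 141.96120
= 33.397984 + 41.714008 + 65.029586 = 140.141578 u

140.142 u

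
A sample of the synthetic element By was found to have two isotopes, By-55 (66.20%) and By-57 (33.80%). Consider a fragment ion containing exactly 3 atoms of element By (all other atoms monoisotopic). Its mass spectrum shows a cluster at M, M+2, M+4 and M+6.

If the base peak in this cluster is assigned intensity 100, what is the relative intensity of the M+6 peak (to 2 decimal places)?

Term probabilities: M 0.2901, M+2 0.4444, M+4 0.2269, M+6 0.0386. Base peak = M+2.
P(M+2) = C(3,1) × 0.6620^2 × 0.3380^1 = 3 × 0.438244 × 0.3380 = 0.444379 (base)
P(M+6) = C(3,3) × 0.6620^0 × 0.3380^3 = 1 × 1.0000 × 0.03861447 = 0.038614
Relative intensity = 0.038614 / 0.444379 × 100 = 8.69

8.69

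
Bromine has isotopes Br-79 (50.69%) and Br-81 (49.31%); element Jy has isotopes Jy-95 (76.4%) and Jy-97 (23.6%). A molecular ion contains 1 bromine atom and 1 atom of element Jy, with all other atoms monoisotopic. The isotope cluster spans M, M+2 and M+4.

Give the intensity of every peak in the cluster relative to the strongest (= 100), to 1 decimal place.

78.0 : 100.0 : 23.4

Bromine pattern (n=1): 0.5069 : 0.4931
Element Jy pattern (n=1): 0.7640 : 0.2360
Convolve the two distributions (both contribute in 2-u steps):
  M: 0.5069×0.7640 = 0.387272
  M+2: 0.5069×0.2360 + 0.4931×0.7640 = 0.496357
  M+4: 0.4931×0.2360 = 0.116372
Scale to base peak (0.496357) = 100: 78.0 : 100.0 : 23.4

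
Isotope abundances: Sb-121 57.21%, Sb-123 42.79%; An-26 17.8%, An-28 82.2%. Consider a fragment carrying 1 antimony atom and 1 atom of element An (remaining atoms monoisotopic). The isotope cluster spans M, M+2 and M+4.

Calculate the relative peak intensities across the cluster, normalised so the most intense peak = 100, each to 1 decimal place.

Antimony pattern (n=1): 0.5721 : 0.4279
Element An pattern (n=1): 0.1780 : 0.8220
Convolve the two distributions (both contribute in 2-u steps):
  M: 0.5721×0.1780 = 0.101834
  M+2: 0.5721×0.8220 + 0.4279×0.1780 = 0.546432
  M+4: 0.4279×0.8220 = 0.351734
Scale to base peak (0.546432) = 100: 18.6 : 100.0 : 64.4

18.6 : 100.0 : 64.4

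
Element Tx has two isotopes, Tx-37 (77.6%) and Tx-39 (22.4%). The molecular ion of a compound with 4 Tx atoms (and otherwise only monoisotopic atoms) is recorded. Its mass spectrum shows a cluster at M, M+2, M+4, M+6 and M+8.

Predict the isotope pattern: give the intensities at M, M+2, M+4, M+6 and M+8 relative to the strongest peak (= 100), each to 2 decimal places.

The 4 Tx atoms are independent, so intensities follow the terms of (0.776 + 0.224)^4.
P(M) = 0.776^4 = 0.362616
P(M+2) = 4 × 0.776^3 × 0.224^1 = 0.418691
P(M+4) = 6 × 0.776^2 × 0.224^2 = 0.181289
P(M+6) = 4 × 0.776^1 × 0.224^3 = 0.034887
P(M+8) = 0.224^4 = 0.002518
The M+2 peak is largest (0.418691); scaling to 100 gives 86.61 : 100.00 : 43.30 : 8.33 : 0.60.

86.61 : 100.00 : 43.30 : 8.33 : 0.60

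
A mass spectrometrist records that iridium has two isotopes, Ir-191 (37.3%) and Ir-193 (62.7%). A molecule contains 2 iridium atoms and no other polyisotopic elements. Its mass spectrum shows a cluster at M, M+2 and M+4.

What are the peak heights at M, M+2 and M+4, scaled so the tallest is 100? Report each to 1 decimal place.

The 2 Ir atoms are independent, so intensities follow the terms of (0.373 + 0.627)^2.
P(M) = 0.373^2 = 0.139129
P(M+2) = 2 × 0.373^1 × 0.627^1 = 0.467742
P(M+4) = 0.627^2 = 0.393129
The M+2 peak is largest (0.467742); scaling to 100 gives 29.7 : 100.0 : 84.0.

29.7 : 100.0 : 84.0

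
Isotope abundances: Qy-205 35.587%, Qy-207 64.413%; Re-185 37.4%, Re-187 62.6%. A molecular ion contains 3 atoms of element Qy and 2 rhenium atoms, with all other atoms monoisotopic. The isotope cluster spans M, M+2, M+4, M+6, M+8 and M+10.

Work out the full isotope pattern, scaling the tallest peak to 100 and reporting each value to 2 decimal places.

1.85 : 16.24 : 57.00 : 100.00 : 87.68 : 30.74

Element Qy pattern (n=3): 0.04506861 : 0.24472455 : 0.44295508 : 0.26725176
Rhenium pattern (n=2): 0.139876 : 0.468248 : 0.391876
Convolve the two distributions (both contribute in 2-u steps):
  M: 0.04506861×0.139876 = 0.006304
  M+2: 0.04506861×0.468248 + 0.24472455×0.139876 = 0.055334
  M+4: 0.04506861×0.391876 + 0.24472455×0.468248 + 0.44295508×0.139876 = 0.194212
  M+6: 0.24472455×0.391876 + 0.44295508×0.468248 + 0.26725176×0.139876 = 0.340697
  M+8: 0.44295508×0.391876 + 0.26725176×0.468248 = 0.298724
  M+10: 0.26725176×0.391876 = 0.104730
Scale to base peak (0.340697) = 100: 1.85 : 16.24 : 57.00 : 100.00 : 87.68 : 30.74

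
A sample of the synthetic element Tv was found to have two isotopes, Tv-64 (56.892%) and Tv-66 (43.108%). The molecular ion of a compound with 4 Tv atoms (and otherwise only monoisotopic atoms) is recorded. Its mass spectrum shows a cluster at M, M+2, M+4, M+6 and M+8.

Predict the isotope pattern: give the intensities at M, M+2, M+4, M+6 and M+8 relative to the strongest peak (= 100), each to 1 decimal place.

29.0 : 88.0 : 100.0 : 50.5 : 9.6

Each Tv atom is independently Tv-64 (p = 0.56892) or Tv-66 (q = 0.43108); the cluster is the binomial expansion (p + q)^4.
P(M) = 0.56892^4 = 0.104762
P(M+2) = 4 × 0.56892^3 × 0.43108^1 = 0.317520
P(M+4) = 6 × 0.56892^2 × 0.43108^2 = 0.360885
P(M+6) = 4 × 0.56892^1 × 0.43108^3 = 0.182299
P(M+8) = 0.43108^4 = 0.034533
The M+4 peak is largest (0.360885); scaling to 100 gives 29.0 : 88.0 : 100.0 : 50.5 : 9.6.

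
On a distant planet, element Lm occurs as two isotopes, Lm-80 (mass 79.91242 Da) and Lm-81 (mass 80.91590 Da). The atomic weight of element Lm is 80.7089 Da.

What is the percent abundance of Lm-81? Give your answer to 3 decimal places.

Writing the weighted mean with unknown fraction x of Lm-80:
79.91242·x + 80.91590·(1 − x) = 80.7089
(79.91242 − 80.91590)·x = 80.7089 − 80.91590
x = -0.20700 / -1.00348 = 0.20628 → 20.628% Lm-80, 79.372% Lm-81.

79.372%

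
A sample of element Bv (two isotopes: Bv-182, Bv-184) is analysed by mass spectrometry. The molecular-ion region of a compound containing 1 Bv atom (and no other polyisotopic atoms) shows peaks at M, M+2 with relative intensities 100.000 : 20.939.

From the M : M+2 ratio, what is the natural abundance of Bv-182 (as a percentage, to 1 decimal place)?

82.7%

If p is the fraction of Bv that is Bv-182, then I(M+2)/I(M) = [C(1,1)·p^0·(1−p)] / p^1 = 1·(1−p)/p = 20.939/100.000 = 0.2094
(1−p)/p = 0.2094/1 = 0.2094  ⇒  p = 1/(1 + 0.2094) = 0.8269
Bv-182: 82.7%, Bv-184: 17.3%.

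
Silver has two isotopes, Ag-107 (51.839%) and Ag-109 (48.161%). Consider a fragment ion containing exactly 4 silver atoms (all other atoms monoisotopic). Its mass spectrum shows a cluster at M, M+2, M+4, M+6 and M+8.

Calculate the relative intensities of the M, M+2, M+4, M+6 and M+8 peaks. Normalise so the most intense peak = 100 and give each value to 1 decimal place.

19.3 : 71.8 : 100.0 : 61.9 : 14.4

Expanding (0.51839 + 0.48161)^4:
P(M) = 0.51839^4 = 0.072215
P(M+2) = 4 × 0.51839^3 × 0.48161^1 = 0.268365
P(M+4) = 6 × 0.51839^2 × 0.48161^2 = 0.373986
P(M+6) = 4 × 0.51839^1 × 0.48161^3 = 0.231634
P(M+8) = 0.48161^4 = 0.053800
The M+4 peak is largest (0.373986); scaling to 100 gives 19.3 : 71.8 : 100.0 : 61.9 : 14.4.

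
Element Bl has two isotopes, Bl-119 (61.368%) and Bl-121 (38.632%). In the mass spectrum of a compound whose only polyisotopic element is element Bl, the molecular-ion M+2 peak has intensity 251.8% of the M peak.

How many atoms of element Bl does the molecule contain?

4

With n Bl atoms, P(M+2)/P(M) = C(n,1)·p^(n−1)q / p^n = n·q/p = n · 0.38632/0.61368.
n = 2.518 × 0.61368/0.38632 = 4.00 ≈ 4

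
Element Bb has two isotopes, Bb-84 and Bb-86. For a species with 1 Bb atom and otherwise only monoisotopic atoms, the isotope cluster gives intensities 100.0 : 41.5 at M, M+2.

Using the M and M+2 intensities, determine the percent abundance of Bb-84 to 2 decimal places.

If p is the fraction of Bb that is Bb-84, then I(M+2)/I(M) = [C(1,1)·p^0·(1−p)] / p^1 = 1·(1−p)/p = 41.5/100.0 = 0.4150
(1−p)/p = 0.4150/1 = 0.4150  ⇒  p = 1/(1 + 0.4150) = 0.7067
Bb-84: 70.67%, Bb-86: 29.33%.

70.67%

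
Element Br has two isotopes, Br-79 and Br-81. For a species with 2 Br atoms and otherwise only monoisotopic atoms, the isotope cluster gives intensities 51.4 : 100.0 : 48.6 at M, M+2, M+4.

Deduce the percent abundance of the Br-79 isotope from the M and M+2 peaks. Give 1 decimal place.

50.7%

Let p = fractional abundance of Br-79. I(M+2)/I(M) = [C(2,1)·p^1·(1−p)] / p^2 = 2·(1−p)/p = 100.0/51.4 = 1.9455
(1−p)/p = 1.9455/2 = 0.9728  ⇒  p = 1/(1 + 0.9728) = 0.5069
Br-79: 50.7%, Br-81: 49.3%.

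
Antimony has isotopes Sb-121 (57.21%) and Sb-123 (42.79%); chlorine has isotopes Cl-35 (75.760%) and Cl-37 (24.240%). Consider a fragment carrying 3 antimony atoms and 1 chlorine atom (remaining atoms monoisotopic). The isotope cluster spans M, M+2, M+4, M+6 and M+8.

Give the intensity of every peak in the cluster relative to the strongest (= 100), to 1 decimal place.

39.0 : 100.0 : 93.5 : 37.3 : 5.2

Antimony pattern (n=3): 0.18724742 : 0.42015297 : 0.3142518 : 0.07834781
Chlorine pattern (n=1): 0.7576 : 0.2424
Convolve the two distributions (both contribute in 2-u steps):
  M: 0.18724742×0.7576 = 0.141859
  M+2: 0.18724742×0.2424 + 0.42015297×0.7576 = 0.363697
  M+4: 0.42015297×0.2424 + 0.3142518×0.7576 = 0.339922
  M+6: 0.3142518×0.2424 + 0.07834781×0.7576 = 0.135531
  M+8: 0.07834781×0.2424 = 0.018992
Scale to base peak (0.363697) = 100: 39.0 : 100.0 : 93.5 : 37.3 : 5.2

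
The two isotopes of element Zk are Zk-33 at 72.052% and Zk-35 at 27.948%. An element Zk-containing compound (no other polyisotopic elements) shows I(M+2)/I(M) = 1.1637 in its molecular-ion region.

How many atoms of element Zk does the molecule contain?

For n independent Zk atoms, I(M+2)/I(M) = n · (abundance Zk-35) / (abundance Zk-33) = n · 0.27948/0.72052.
n = 1.1637 × 0.72052/0.27948 = 3.00 ≈ 3

3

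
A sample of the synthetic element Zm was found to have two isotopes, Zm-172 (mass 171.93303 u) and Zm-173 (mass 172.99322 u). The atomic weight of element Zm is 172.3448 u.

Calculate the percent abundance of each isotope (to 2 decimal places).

Zm-172: 61.16%, Zm-173: 38.84%

Writing the weighted mean with unknown fraction x of Zm-172:
171.93303·x + 172.99322·(1 − x) = 172.3448
(171.93303 − 172.99322)·x = 172.3448 − 172.99322
x = -0.64842 / -1.06019 = 0.61161 → 61.16% Zm-172, 38.84% Zm-173.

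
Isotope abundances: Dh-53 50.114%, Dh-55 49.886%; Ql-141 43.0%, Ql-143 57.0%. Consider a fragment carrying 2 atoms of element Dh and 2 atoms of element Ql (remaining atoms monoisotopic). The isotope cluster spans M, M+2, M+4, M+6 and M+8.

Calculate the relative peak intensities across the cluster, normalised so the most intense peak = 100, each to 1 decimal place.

12.5 : 57.8 : 100.0 : 76.3 : 21.7

Element Dh pattern (n=2): 0.2511413 : 0.4999974 : 0.2488613
Element Ql pattern (n=2): 0.1849 : 0.4902 : 0.3249
Convolve the two distributions (both contribute in 2-u steps):
  M: 0.2511413×0.1849 = 0.046436
  M+2: 0.2511413×0.4902 + 0.4999974×0.1849 = 0.215559
  M+4: 0.2511413×0.3249 + 0.4999974×0.4902 + 0.2488613×0.1849 = 0.372709
  M+6: 0.4999974×0.3249 + 0.2488613×0.4902 = 0.284441
  M+8: 0.2488613×0.3249 = 0.080855
Scale to base peak (0.372709) = 100: 12.5 : 57.8 : 100.0 : 76.3 : 21.7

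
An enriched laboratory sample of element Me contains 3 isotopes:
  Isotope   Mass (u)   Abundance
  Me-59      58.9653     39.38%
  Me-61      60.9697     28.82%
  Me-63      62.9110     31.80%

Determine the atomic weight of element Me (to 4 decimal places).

Ar = Σ fᵢ·mᵢ = 0.3938 × 58.9653 + 0.2882 × 60.9697 + 0.3180 × 62.9110
= 23.22054 + 17.57147 + 20.00570 = 60.79771 u

60.7977 u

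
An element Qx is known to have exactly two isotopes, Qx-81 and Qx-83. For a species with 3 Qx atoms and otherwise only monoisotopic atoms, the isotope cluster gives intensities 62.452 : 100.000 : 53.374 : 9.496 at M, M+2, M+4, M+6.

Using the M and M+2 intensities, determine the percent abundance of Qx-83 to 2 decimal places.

34.80%

Write p for the Qx-81 fraction. I(M+2)/I(M) = [C(3,1)·p^2·(1−p)] / p^3 = 3·(1−p)/p = 100.000/62.452 = 1.6012
(1−p)/p = 1.6012/3 = 0.5337  ⇒  p = 1/(1 + 0.5337) = 0.6520
Qx-81: 65.20%, Qx-83: 34.80%.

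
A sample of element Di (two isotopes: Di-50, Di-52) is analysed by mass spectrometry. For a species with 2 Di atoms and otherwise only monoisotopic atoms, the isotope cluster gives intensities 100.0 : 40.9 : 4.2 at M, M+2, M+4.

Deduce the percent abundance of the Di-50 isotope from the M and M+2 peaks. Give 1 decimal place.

Let p = fractional abundance of Di-50. I(M+2)/I(M) = [C(2,1)·p^1·(1−p)] / p^2 = 2·(1−p)/p = 40.9/100.0 = 0.4090
(1−p)/p = 0.4090/2 = 0.2045  ⇒  p = 1/(1 + 0.2045) = 0.8302
Di-50: 83.0%, Di-52: 17.0%.

83.0%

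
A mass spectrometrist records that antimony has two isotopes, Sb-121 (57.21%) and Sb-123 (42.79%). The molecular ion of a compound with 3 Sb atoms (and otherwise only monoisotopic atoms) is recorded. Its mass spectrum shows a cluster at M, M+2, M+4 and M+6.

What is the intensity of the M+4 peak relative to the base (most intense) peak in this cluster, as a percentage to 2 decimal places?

74.79%

Term probabilities: M 0.1872, M+2 0.4202, M+4 0.3143, M+6 0.0783. Base peak = M+2.
P(M+2) = C(3,1) × 0.5721^2 × 0.4279^1 = 3 × 0.32729841 × 0.4279 = 0.420153 (base)
P(M+4) = C(3,2) × 0.5721^1 × 0.4279^2 = 3 × 0.5721 × 0.18309841 = 0.314252
Relative intensity = 0.314252 / 0.420153 × 100 = 74.79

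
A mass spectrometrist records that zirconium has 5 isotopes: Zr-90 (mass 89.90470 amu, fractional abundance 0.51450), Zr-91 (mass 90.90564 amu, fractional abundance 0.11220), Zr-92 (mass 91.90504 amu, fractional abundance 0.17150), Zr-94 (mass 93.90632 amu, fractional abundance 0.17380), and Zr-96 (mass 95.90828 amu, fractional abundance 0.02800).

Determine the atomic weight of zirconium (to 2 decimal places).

The abundance-weighted mean is 0.51450 × 89.90470 + 0.11220 × 90.90564 + 0.17150 × 91.90504 + 0.17380 × 93.90632 + 0.02800 × 95.90828
= 46.255968 + 10.199613 + 15.761714 + 16.320918 + 2.685432 = 91.223645 amu

91.22 amu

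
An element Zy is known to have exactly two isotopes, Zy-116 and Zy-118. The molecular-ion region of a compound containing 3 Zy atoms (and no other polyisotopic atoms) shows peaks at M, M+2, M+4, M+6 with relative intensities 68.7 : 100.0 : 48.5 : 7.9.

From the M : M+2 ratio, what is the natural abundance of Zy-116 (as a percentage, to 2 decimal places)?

67.33%

If p is the fraction of Zy that is Zy-116, then I(M+2)/I(M) = [C(3,1)·p^2·(1−p)] / p^3 = 3·(1−p)/p = 100.0/68.7 = 1.4556
(1−p)/p = 1.4556/3 = 0.4852  ⇒  p = 1/(1 + 0.4852) = 0.6733
Zy-116: 67.33%, Zy-118: 32.67%.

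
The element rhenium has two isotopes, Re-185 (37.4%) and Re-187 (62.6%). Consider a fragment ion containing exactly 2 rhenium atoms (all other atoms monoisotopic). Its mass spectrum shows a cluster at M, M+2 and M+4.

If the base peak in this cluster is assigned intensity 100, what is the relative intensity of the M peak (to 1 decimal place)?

Binomial terms of (0.374 + 0.626)^2: M 0.1399, M+2 0.4682, M+4 0.3919 → M+2 is the base peak.
P(M+2) = C(2,1) × 0.374^1 × 0.626^1 = 2 × 0.3740 × 0.6260 = 0.468248 (base)
P(M) = C(2,0) × 0.374^2 × 0.626^0 = 1 × 0.139876 × 1.0000 = 0.139876
Relative intensity = 0.139876 / 0.468248 × 100 = 29.9

29.9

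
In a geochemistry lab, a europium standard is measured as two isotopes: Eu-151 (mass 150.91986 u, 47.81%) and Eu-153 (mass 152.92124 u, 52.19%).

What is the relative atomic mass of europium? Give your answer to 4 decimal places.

151.9644 u

Average mass = Σ (abundance × isotope mass) = 0.4781 × 150.91986 + 0.5219 × 152.92124
= 72.154785 + 79.809595 = 151.964380 u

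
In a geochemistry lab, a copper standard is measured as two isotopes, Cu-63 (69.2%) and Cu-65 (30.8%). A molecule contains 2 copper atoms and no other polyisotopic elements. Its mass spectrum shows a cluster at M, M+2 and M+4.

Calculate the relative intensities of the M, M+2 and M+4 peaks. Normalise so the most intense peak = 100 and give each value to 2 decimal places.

100.00 : 89.02 : 19.81

Expanding (0.692 + 0.308)^2:
P(M) = 0.692^2 = 0.478864
P(M+2) = 2 × 0.692^1 × 0.308^1 = 0.426272
P(M+4) = 0.308^2 = 0.094864
The M peak is largest (0.478864); scaling to 100 gives 100.00 : 89.02 : 19.81.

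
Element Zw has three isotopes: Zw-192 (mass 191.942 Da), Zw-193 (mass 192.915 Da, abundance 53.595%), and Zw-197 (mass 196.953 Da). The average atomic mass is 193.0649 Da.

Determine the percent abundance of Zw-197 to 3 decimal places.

Let x and y be the fractions of Zw-192 and Zw-197. Then x + y = 1 − 0.53595 = 0.46405 and 191.942x + 196.953y = 193.0649 − 0.53595×192.915 = 89.67210575.
Substituting: 191.942x + 196.953(0.46405 − x) = 89.67210575
(191.942 − 196.953)x = -1.7239339  ⇒  x = 0.34403, y = 0.12002
Zw-192: 34.403%, Zw-197: 12.002%.

12.002%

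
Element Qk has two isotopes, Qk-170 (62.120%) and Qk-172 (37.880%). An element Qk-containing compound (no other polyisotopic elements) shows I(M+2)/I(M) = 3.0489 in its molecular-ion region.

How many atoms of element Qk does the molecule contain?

For n independent Qk atoms, I(M+2)/I(M) = n · (abundance Qk-172) / (abundance Qk-170) = n · 0.37880/0.62120.
n = 3.0489 × 0.62120/0.37880 = 5.00 ≈ 5

5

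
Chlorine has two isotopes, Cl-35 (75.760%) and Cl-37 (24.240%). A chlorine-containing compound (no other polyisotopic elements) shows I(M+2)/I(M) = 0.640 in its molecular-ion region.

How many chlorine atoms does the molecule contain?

With n Cl atoms, P(M+2)/P(M) = C(n,1)·p^(n−1)q / p^n = n·q/p = n · 0.24240/0.75760.
n = 0.640 × 0.75760/0.24240 = 2.00 ≈ 2

2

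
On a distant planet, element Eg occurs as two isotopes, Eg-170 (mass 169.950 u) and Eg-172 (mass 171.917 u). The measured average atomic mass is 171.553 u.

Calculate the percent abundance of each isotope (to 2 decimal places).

Writing the weighted mean with unknown fraction x of Eg-170:
169.950·x + 171.917·(1 − x) = 171.553
(169.950 − 171.917)·x = 171.553 − 171.917
x = -0.364 / -1.967 = 0.18505 → 18.51% Eg-170, 81.49% Eg-172.

Eg-170: 18.51%, Eg-172: 81.49%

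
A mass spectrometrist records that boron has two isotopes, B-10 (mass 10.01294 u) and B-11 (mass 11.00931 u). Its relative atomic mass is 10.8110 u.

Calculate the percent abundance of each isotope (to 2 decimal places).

Let x be the fractional abundance of B-10; then B-11 has abundance 1 − x.
10.01294·x + 11.00931·(1 − x) = 10.8110
(10.01294 − 11.00931)·x = 10.8110 − 11.00931
x = -0.19831 / -0.99637 = 0.19903 → 19.90% B-10, 80.10% B-11.

B-10: 19.90%, B-11: 80.10%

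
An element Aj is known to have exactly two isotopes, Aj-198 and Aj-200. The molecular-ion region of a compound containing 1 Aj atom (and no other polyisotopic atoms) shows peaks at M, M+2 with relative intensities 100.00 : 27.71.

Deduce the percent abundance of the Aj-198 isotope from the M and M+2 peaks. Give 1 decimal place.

Let p = fractional abundance of Aj-198. I(M+2)/I(M) = [C(1,1)·p^0·(1−p)] / p^1 = 1·(1−p)/p = 27.71/100.00 = 0.2771
(1−p)/p = 0.2771/1 = 0.2771  ⇒  p = 1/(1 + 0.2771) = 0.7830
Aj-198: 78.3%, Aj-200: 21.7%.

78.3%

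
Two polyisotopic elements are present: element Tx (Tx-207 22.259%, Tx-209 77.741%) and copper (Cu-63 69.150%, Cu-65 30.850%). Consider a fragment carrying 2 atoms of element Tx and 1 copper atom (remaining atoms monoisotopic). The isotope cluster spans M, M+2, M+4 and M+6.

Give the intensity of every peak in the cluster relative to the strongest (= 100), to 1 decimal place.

Element Tx pattern (n=2): 0.04954631 : 0.34608738 : 0.60436631
Copper pattern (n=1): 0.6915 : 0.3085
Convolve the two distributions (both contribute in 2-u steps):
  M: 0.04954631×0.6915 = 0.034261
  M+2: 0.04954631×0.3085 + 0.34608738×0.6915 = 0.254604
  M+4: 0.34608738×0.3085 + 0.60436631×0.6915 = 0.524687
  M+6: 0.60436631×0.3085 = 0.186447
Scale to base peak (0.524687) = 100: 6.5 : 48.5 : 100.0 : 35.5

6.5 : 48.5 : 100.0 : 35.5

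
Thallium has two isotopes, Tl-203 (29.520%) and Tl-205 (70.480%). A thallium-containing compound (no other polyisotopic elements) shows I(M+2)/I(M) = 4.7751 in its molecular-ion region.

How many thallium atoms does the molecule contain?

2

With n Tl atoms, P(M+2)/P(M) = C(n,1)·p^(n−1)q / p^n = n·q/p = n · 0.70480/0.29520.
n = 4.7751 × 0.29520/0.70480 = 2.00 ≈ 2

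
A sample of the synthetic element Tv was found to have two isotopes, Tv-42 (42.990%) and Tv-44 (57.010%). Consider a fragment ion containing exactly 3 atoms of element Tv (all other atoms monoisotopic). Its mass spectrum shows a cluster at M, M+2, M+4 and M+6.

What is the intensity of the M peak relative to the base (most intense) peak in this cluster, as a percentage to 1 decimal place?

19.0%

Term probabilities: M 0.0795, M+2 0.3161, M+4 0.4192, M+6 0.1853. Base peak = M+4.
P(M+4) = C(3,2) × 0.42990^1 × 0.57010^2 = 3 × 0.4299 × 0.32501401 = 0.419171 (base)
P(M) = C(3,0) × 0.42990^3 × 0.57010^0 = 1 × 0.07945154 × 1.0000 = 0.079452
Relative intensity = 0.079452 / 0.419171 × 100 = 19.0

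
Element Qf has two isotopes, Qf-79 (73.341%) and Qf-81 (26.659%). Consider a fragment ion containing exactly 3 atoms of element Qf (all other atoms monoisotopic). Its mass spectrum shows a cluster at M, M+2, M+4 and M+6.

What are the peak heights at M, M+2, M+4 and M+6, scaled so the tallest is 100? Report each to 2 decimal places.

91.70 : 100.00 : 36.35 : 4.40

Expanding (0.73341 + 0.26659)^3:
P(M) = 0.73341^3 = 0.394494
P(M+2) = 3 × 0.73341^2 × 0.26659^1 = 0.430188
P(M+4) = 3 × 0.73341^1 × 0.26659^2 = 0.156371
P(M+6) = 0.26659^3 = 0.018947
The M+2 peak is largest (0.430188); scaling to 100 gives 91.70 : 100.00 : 36.35 : 4.40.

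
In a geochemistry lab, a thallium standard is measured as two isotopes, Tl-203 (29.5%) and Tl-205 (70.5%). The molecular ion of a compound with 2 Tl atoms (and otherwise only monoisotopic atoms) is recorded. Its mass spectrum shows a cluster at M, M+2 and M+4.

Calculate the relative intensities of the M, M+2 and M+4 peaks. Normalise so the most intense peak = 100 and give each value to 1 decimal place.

The 2 Tl atoms are independent, so intensities follow the terms of (0.295 + 0.705)^2.
P(M) = 0.295^2 = 0.087025
P(M+2) = 2 × 0.295^1 × 0.705^1 = 0.415950
P(M+4) = 0.705^2 = 0.497025
The M+4 peak is largest (0.497025); scaling to 100 gives 17.5 : 83.7 : 100.0.

17.5 : 83.7 : 100.0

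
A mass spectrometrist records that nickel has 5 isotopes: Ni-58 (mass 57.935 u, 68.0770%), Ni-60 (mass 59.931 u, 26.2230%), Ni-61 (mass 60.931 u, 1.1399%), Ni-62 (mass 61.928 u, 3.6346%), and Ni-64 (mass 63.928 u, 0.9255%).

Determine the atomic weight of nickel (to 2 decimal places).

The abundance-weighted mean is 0.680770 × 57.935 + 0.262230 × 59.931 + 0.011399 × 60.931 + 0.036346 × 61.928 + 0.009255 × 63.928
= 39.4404 + 15.7157 + 0.6946 + 2.2508 + 0.5917 = 58.6932 u

58.69 u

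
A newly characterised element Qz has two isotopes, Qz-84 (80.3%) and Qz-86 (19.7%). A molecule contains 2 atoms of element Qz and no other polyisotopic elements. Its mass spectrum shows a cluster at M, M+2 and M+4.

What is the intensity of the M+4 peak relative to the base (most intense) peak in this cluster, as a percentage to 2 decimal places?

(0.803 + 0.197)^2 gives M 0.6448, M+2 0.3164, M+4 0.0388; the largest is M.
P(M) = C(2,0) × 0.803^2 × 0.197^0 = 1 × 0.644809 × 1.0000 = 0.644809 (base)
P(M+4) = C(2,2) × 0.803^0 × 0.197^2 = 1 × 1.0000 × 0.038809 = 0.038809
Relative intensity = 0.038809 / 0.644809 × 100 = 6.02

6.02%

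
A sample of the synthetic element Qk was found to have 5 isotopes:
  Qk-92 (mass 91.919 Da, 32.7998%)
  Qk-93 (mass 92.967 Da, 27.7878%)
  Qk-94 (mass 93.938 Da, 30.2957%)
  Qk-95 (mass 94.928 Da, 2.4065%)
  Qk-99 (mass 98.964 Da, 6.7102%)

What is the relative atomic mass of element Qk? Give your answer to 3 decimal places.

93.367 Da

Average mass = Σ (abundance × isotope mass) = 0.327998 × 91.919 + 0.277878 × 92.967 + 0.302957 × 93.938 + 0.024065 × 94.928 + 0.067102 × 98.964
= 30.1492 + 25.8335 + 28.4592 + 2.2844 + 6.6407 = 93.3670 Da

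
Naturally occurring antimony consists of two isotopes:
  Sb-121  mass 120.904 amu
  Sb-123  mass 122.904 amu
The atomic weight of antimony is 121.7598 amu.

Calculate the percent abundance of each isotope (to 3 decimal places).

With x = fraction of Sb-121 (so Sb-123 is 1 − x):
120.904·x + 122.904·(1 − x) = 121.7598
(120.904 − 122.904)·x = 121.7598 − 122.904
x = -1.1442 / -2.000 = 0.57210 → 57.210% Sb-121, 42.790% Sb-123.

Sb-121: 57.210%, Sb-123: 42.790%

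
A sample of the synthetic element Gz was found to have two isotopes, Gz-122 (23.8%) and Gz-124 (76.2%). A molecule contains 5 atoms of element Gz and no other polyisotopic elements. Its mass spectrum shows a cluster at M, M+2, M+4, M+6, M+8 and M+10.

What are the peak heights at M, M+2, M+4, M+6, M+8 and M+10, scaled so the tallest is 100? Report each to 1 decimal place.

0.2 : 3.0 : 19.5 : 62.5 : 100.0 : 64.0

Each Gz atom is independently Gz-122 (p = 0.238) or Gz-124 (q = 0.762); the cluster is the binomial expansion (p + q)^5.
P(M) = 0.238^5 = 0.000764
P(M+2) = 5 × 0.238^4 × 0.762^1 = 0.012225
P(M+4) = 10 × 0.238^3 × 0.762^2 = 0.078278
P(M+6) = 10 × 0.238^2 × 0.762^3 = 0.250622
P(M+8) = 5 × 0.238^1 × 0.762^4 = 0.401205
P(M+10) = 0.762^5 = 0.256906
The M+8 peak is largest (0.401205); scaling to 100 gives 0.2 : 3.0 : 19.5 : 62.5 : 100.0 : 64.0.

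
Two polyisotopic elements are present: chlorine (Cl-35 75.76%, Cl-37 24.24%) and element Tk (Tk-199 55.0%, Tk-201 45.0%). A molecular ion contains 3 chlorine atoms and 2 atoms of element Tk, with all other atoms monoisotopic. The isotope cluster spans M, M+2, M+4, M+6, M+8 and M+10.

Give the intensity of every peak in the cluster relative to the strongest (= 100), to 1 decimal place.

Chlorine pattern (n=3): 0.4348304 : 0.41738208 : 0.13354464 : 0.01424288
Element Tk pattern (n=2): 0.3025 : 0.4950 : 0.2025
Convolve the two distributions (both contribute in 2-u steps):
  M: 0.4348304×0.3025 = 0.131536
  M+2: 0.4348304×0.4950 + 0.41738208×0.3025 = 0.341499
  M+4: 0.4348304×0.2025 + 0.41738208×0.4950 + 0.13354464×0.3025 = 0.335055
  M+6: 0.41738208×0.2025 + 0.13354464×0.4950 + 0.01424288×0.3025 = 0.154933
  M+8: 0.13354464×0.2025 + 0.01424288×0.4950 = 0.034093
  M+10: 0.01424288×0.2025 = 0.002884
Scale to base peak (0.341499) = 100: 38.5 : 100.0 : 98.1 : 45.4 : 10.0 : 0.8

38.5 : 100.0 : 98.1 : 45.4 : 10.0 : 0.8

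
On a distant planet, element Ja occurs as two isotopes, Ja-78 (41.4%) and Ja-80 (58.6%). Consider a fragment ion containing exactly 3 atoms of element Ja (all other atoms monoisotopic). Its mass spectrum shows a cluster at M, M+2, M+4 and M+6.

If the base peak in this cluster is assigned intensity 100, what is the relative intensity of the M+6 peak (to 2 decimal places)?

47.18

Term probabilities: M 0.0710, M+2 0.3013, M+4 0.4265, M+6 0.2012. Base peak = M+4.
P(M+4) = C(3,2) × 0.414^1 × 0.586^2 = 3 × 0.4140 × 0.343396 = 0.426498 (base)
P(M+6) = C(3,3) × 0.414^0 × 0.586^3 = 1 × 1.0000 × 0.20123006 = 0.201230
Relative intensity = 0.201230 / 0.426498 × 100 = 47.18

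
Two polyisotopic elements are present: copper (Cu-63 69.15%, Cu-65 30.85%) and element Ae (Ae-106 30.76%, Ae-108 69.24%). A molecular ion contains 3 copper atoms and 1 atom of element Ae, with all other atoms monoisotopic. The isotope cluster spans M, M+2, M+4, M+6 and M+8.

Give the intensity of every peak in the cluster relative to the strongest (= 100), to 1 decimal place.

Copper pattern (n=3): 0.33065611 : 0.44254842 : 0.19743483 : 0.02936064
Element Ae pattern (n=1): 0.3076 : 0.6924
Convolve the two distributions (both contribute in 2-u steps):
  M: 0.33065611×0.3076 = 0.101710
  M+2: 0.33065611×0.6924 + 0.44254842×0.3076 = 0.365074
  M+4: 0.44254842×0.6924 + 0.19743483×0.3076 = 0.367151
  M+6: 0.19743483×0.6924 + 0.02936064×0.3076 = 0.145735
  M+8: 0.02936064×0.6924 = 0.020329
Scale to base peak (0.367151) = 100: 27.7 : 99.4 : 100.0 : 39.7 : 5.5

27.7 : 99.4 : 100.0 : 39.7 : 5.5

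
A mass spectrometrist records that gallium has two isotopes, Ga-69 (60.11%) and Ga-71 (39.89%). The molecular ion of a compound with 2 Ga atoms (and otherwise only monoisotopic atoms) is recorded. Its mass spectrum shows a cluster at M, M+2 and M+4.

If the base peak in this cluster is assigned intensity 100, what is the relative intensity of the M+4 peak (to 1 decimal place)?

Term probabilities: M 0.3613, M+2 0.4796, M+4 0.1591. Base peak = M+2.
P(M+2) = C(2,1) × 0.6011^1 × 0.3989^1 = 2 × 0.6011 × 0.3989 = 0.479558 (base)
P(M+4) = C(2,2) × 0.6011^0 × 0.3989^2 = 1 × 1.0000 × 0.15912121 = 0.159121
Relative intensity = 0.159121 / 0.479558 × 100 = 33.2

33.2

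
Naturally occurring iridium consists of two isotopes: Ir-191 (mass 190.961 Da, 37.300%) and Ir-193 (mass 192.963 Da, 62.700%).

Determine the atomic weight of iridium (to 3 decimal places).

192.216 Da

Weight each isotope mass by its fractional abundance: 0.37300 × 190.961 + 0.62700 × 192.963
= 71.2285 + 120.9878 = 192.2163 Da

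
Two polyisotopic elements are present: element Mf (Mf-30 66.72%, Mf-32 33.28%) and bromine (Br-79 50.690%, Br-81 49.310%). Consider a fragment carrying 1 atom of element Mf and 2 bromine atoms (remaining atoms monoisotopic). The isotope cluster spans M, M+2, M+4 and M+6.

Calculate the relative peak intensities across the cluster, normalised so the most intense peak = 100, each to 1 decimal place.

40.9 : 100.0 : 78.4 : 19.3

Element Mf pattern (n=1): 0.6672 : 0.3328
Bromine pattern (n=2): 0.25694761 : 0.49990478 : 0.24314761
Convolve the two distributions (both contribute in 2-u steps):
  M: 0.6672×0.25694761 = 0.171435
  M+2: 0.6672×0.49990478 + 0.3328×0.25694761 = 0.419049
  M+4: 0.6672×0.24314761 + 0.3328×0.49990478 = 0.328596
  M+6: 0.3328×0.24314761 = 0.080920
Scale to base peak (0.419049) = 100: 40.9 : 100.0 : 78.4 : 19.3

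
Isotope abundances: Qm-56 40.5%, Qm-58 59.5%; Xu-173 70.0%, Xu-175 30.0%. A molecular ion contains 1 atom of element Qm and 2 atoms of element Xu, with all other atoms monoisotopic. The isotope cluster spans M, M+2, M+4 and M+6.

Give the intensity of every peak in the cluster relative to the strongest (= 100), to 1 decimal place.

Element Qm pattern (n=1): 0.4050 : 0.5950
Element Xu pattern (n=2): 0.4900 : 0.4200 : 0.0900
Convolve the two distributions (both contribute in 2-u steps):
  M: 0.4050×0.4900 = 0.198450
  M+2: 0.4050×0.4200 + 0.5950×0.4900 = 0.461650
  M+4: 0.4050×0.0900 + 0.5950×0.4200 = 0.286350
  M+6: 0.5950×0.0900 = 0.053550
Scale to base peak (0.461650) = 100: 43.0 : 100.0 : 62.0 : 11.6

43.0 : 100.0 : 62.0 : 11.6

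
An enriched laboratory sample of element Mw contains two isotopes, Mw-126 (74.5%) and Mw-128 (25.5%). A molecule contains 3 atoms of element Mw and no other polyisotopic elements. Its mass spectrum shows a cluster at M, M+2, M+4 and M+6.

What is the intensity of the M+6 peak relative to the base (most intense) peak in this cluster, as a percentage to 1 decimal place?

(0.745 + 0.255)^3 gives M 0.4135, M+2 0.4246, M+4 0.1453, M+6 0.0166; the largest is M+2.
P(M+2) = C(3,1) × 0.745^2 × 0.255^1 = 3 × 0.555025 × 0.2550 = 0.424594 (base)
P(M+6) = C(3,3) × 0.745^0 × 0.255^3 = 1 × 1.0000 × 0.01658138 = 0.016581
Relative intensity = 0.016581 / 0.424594 × 100 = 3.9

3.9%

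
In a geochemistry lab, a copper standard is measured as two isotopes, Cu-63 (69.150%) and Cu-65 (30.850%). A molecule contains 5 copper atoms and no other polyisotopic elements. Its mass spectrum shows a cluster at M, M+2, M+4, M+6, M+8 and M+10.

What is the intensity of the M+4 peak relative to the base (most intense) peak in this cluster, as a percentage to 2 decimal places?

Term probabilities: M 0.1581, M+2 0.3527, M+4 0.3147, M+6 0.1404, M+8 0.0313, M+10 0.0028. Base peak = M+2.
P(M+2) = C(5,1) × 0.69150^4 × 0.30850^1 = 5 × 0.2286487 × 0.3085 = 0.352691 (base)
P(M+4) = C(5,2) × 0.69150^3 × 0.30850^2 = 10 × 0.33065611 × 0.09517225 = 0.314693
Relative intensity = 0.314693 / 0.352691 × 100 = 89.23

89.23%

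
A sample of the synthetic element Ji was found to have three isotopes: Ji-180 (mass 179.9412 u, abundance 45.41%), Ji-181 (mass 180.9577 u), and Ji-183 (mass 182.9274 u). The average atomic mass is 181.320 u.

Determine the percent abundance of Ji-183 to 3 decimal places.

41.828%

The remaining 54.59% is split between Ji-181 (fraction x) and Ji-183 (fraction 0.5459 − x).
Substituting: 180.9577x + 182.9274(0.5459 − x) = 99.60870108
(180.9577 − 182.9274)x = -0.25136658  ⇒  x = 0.12762, y = 0.41828
Ji-181: 12.762%, Ji-183: 41.828%.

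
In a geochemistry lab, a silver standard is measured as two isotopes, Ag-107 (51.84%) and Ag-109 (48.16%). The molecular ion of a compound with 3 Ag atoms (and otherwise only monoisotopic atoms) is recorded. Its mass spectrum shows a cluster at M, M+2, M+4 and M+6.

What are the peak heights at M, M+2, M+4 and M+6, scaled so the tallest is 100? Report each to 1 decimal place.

35.9 : 100.0 : 92.9 : 28.8

The 3 Ag atoms are independent, so intensities follow the terms of (0.5184 + 0.4816)^3.
P(M) = 0.5184^3 = 0.139314
P(M+2) = 3 × 0.5184^2 × 0.4816^1 = 0.388273
P(M+4) = 3 × 0.5184^1 × 0.4816^2 = 0.360711
P(M+6) = 0.4816^3 = 0.111702
The M+2 peak is largest (0.388273); scaling to 100 gives 35.9 : 100.0 : 92.9 : 28.8.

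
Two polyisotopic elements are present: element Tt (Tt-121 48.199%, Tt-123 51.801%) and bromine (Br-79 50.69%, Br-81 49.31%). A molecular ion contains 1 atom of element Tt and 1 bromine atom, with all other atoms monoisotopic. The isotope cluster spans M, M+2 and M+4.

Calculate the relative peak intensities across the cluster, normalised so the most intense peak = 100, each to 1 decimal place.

Element Tt pattern (n=1): 0.48199 : 0.51801
Bromine pattern (n=1): 0.5069 : 0.4931
Convolve the two distributions (both contribute in 2-u steps):
  M: 0.48199×0.5069 = 0.244321
  M+2: 0.48199×0.4931 + 0.51801×0.5069 = 0.500249
  M+4: 0.51801×0.4931 = 0.255431
Scale to base peak (0.500249) = 100: 48.8 : 100.0 : 51.1

48.8 : 100.0 : 51.1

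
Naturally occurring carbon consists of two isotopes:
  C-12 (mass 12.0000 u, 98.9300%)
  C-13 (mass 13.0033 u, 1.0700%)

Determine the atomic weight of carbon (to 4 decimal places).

Weight each isotope mass by its fractional abundance: 0.989300 × 12.0000 + 0.010700 × 13.0033
= 11.87160 + 0.13914 = 12.01074 u

12.0107 u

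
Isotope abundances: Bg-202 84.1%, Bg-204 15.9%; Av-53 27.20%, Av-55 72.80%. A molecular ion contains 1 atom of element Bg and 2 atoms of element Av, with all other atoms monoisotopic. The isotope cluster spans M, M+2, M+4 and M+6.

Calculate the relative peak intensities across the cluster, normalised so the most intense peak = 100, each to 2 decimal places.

12.23 : 67.79 : 100.00 : 16.57

Element Bg pattern (n=1): 0.8410 : 0.1590
Element Av pattern (n=2): 0.073984 : 0.396032 : 0.529984
Convolve the two distributions (both contribute in 2-u steps):
  M: 0.8410×0.073984 = 0.062221
  M+2: 0.8410×0.396032 + 0.1590×0.073984 = 0.344826
  M+4: 0.8410×0.529984 + 0.1590×0.396032 = 0.508686
  M+6: 0.1590×0.529984 = 0.084267
Scale to base peak (0.508686) = 100: 12.23 : 67.79 : 100.00 : 16.57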